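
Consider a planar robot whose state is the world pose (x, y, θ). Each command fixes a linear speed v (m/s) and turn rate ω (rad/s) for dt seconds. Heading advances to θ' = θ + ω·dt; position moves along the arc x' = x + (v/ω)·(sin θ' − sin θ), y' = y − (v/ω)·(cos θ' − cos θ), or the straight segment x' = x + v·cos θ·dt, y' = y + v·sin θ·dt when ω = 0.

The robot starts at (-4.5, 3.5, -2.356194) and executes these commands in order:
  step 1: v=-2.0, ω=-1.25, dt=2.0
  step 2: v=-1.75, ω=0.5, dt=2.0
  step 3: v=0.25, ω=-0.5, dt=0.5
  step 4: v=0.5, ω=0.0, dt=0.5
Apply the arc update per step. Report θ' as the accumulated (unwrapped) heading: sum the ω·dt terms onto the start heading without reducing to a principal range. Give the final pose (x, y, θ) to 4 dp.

step 1: θ'=-4.8562 (R=1.6000) → pose (-1.7851, 2.1393, -4.8562)
step 2: θ'=-3.8562 (R=-3.5000) → pose (-0.6149, -1.0060, -3.8562)
step 3: θ'=-4.1062 (R=-0.5000) → pose (-0.6981, -0.9132, -4.1062)
step 4: θ'=-4.1062 (straight) → pose (-0.8406, -0.7077, -4.1062)

(-0.8406, -0.7077, -4.1062)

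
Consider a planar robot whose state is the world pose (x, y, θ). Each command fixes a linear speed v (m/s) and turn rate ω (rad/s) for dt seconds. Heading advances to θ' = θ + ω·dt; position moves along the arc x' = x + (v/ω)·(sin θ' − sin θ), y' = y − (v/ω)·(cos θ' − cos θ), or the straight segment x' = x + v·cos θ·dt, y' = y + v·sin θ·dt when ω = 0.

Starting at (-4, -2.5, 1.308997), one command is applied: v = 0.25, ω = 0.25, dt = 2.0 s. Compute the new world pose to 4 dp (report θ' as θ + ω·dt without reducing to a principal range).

θ' = 1.3090 + 0.25·2.0 = 1.8090
R = v/ω = 0.25/0.25 = 1.0000
x' = -4 + 1.0000·(sin 1.8090 − sin 1.3090) = -3.9942
y' = -2.5 − 1.0000·(cos 1.8090 − cos 1.3090) = -2.0052

(-3.9942, -2.0052, 1.8090)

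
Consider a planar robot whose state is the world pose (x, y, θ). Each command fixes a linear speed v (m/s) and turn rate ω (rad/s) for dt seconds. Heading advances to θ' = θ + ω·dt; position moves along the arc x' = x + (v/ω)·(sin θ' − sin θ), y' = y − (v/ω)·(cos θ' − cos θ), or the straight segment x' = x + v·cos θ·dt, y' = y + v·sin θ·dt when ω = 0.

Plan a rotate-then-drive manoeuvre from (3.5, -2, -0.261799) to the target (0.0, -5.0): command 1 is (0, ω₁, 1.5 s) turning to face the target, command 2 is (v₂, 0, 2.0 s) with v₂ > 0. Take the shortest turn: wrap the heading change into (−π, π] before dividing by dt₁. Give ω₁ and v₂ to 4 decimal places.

heading to target = atan2(-5−-2, 0−3.5) = -2.4330
Δθ = wrap(-2.4330 − -0.2618) = -2.1712; ω₁ = Δθ/dt₁ = -1.4474
distance = √((0−3.5)² + (-5−-2)²) = 4.6098; v₂ = distance/dt₂ = 2.3049

ω₁ = -1.4474, v₂ = 2.3049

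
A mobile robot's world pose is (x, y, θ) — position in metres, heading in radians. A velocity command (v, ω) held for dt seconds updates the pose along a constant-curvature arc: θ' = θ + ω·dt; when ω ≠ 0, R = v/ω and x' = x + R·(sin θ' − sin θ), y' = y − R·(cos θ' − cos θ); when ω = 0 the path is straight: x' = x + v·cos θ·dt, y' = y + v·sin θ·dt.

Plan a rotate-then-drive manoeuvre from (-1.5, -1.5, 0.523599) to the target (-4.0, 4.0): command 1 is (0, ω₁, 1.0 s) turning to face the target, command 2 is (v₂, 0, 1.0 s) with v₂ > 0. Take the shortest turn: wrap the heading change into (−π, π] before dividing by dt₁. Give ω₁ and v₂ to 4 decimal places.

ω₁ = 1.4738, v₂ = 6.0415

heading to target = atan2(4−-1.5, -4−-1.5) = 1.9974
Δθ = wrap(1.9974 − 0.5236) = 1.4738; ω₁ = Δθ/dt₁ = 1.4738
distance = √((-4−-1.5)² + (4−-1.5)²) = 6.0415; v₂ = distance/dt₂ = 6.0415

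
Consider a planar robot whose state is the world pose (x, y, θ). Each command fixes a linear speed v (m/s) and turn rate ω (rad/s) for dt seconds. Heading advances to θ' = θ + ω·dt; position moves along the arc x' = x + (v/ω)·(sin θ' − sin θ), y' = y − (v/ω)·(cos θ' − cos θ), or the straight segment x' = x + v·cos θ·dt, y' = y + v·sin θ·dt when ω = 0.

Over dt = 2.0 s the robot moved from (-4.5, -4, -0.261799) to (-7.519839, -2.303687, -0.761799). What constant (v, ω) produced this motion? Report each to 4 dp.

v = -1.7500, ω = -0.2500

Δθ = -0.761799 − -0.261799 = -0.500000
ω = Δθ/dt = -0.500000/2.0 = -0.2500
R = Δx/(sin θ' − sin θ) = 7.0000
v = R·ω = 7.0000·-0.2500 = -1.7500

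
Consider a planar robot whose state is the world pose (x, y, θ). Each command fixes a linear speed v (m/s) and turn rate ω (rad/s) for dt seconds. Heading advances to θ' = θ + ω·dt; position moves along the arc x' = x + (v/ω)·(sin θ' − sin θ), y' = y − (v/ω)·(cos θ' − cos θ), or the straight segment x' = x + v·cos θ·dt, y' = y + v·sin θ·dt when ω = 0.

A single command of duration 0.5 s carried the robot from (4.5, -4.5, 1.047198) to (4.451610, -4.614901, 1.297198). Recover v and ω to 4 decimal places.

Δθ = 1.297198 − 1.047198 = 0.250000
ω = Δθ/dt = 0.250000/0.5 = 0.5000
R = −Δy/(cos θ' − cos θ) = -0.5000
v = R·ω = -0.5000·0.5000 = -0.2500

v = -0.2500, ω = 0.5000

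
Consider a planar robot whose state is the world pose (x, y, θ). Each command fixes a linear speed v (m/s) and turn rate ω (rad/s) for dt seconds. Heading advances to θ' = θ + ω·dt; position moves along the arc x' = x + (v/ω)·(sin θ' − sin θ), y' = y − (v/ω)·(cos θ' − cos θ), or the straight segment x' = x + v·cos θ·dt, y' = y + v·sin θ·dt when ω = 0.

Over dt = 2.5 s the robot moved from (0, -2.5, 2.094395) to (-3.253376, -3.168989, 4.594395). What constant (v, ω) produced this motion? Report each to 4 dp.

Δθ = 4.594395 − 2.094395 = 2.500000
ω = Δθ/dt = 2.500000/2.5 = 1.0000
R = Δx/(sin θ' − sin θ) = 1.7500
v = R·ω = 1.7500·1.0000 = 1.7500

v = 1.7500, ω = 1.0000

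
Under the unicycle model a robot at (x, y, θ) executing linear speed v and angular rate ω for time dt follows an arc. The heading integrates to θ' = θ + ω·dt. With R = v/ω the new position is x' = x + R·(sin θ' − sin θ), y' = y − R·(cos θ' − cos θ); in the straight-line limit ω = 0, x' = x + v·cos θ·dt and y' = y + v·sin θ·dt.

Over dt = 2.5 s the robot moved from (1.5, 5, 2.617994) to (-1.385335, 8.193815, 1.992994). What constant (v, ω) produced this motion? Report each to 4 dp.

v = 1.7500, ω = -0.2500

Δθ = 1.992994 − 2.617994 = -0.625000
ω = Δθ/dt = -0.625000/2.5 = -0.2500
R = −Δy/(cos θ' − cos θ) = -7.0000
v = R·ω = -7.0000·-0.2500 = 1.7500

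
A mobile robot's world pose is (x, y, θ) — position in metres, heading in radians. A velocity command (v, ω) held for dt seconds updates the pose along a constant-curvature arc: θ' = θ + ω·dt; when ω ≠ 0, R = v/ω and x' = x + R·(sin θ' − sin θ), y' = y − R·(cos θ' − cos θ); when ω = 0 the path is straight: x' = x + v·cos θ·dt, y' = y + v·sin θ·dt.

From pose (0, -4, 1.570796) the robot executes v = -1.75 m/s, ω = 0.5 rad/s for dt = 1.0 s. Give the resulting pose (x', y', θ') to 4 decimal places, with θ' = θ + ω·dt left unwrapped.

(0.4285, -5.6780, 2.0708)

θ' = 1.5708 + 0.5·1.0 = 2.0708
R = v/ω = -1.75/0.5 = -3.5000
x' = 0 + -3.5000·(sin 2.0708 − sin 1.5708) = 0.4285
y' = -4 − -3.5000·(cos 2.0708 − cos 1.5708) = -5.6780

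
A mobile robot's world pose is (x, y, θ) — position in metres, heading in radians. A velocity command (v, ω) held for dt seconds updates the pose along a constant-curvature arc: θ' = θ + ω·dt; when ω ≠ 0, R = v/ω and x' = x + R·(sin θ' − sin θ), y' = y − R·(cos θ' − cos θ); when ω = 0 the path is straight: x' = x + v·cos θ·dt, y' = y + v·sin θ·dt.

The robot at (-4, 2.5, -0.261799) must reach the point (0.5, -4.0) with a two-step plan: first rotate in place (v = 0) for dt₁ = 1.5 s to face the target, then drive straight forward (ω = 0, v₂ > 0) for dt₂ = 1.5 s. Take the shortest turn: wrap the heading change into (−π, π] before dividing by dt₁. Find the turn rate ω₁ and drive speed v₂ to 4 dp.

heading to target = atan2(-4−2.5, 0.5−-4) = -0.9653
Δθ = wrap(-0.9653 − -0.2618) = -0.7035; ω₁ = Δθ/dt₁ = -0.4690
distance = √((0.5−-4)² + (-4−2.5)²) = 7.9057; v₂ = distance/dt₂ = 5.2705

ω₁ = -0.4690, v₂ = 5.2705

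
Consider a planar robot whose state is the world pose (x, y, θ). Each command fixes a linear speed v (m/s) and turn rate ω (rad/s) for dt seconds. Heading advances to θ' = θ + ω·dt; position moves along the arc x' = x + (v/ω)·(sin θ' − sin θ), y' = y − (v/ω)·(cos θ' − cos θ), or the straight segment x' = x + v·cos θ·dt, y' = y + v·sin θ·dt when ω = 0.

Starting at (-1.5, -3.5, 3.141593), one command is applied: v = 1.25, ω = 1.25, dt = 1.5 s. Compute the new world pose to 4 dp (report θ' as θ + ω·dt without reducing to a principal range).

θ' = 3.1416 + 1.25·1.5 = 5.0166
R = v/ω = 1.25/1.25 = 1.0000
x' = -1.5 + 1.0000·(sin 5.0166 − sin 3.1416) = -2.4541
y' = -3.5 − 1.0000·(cos 5.0166 − cos 3.1416) = -4.7995

(-2.4541, -4.7995, 5.0166)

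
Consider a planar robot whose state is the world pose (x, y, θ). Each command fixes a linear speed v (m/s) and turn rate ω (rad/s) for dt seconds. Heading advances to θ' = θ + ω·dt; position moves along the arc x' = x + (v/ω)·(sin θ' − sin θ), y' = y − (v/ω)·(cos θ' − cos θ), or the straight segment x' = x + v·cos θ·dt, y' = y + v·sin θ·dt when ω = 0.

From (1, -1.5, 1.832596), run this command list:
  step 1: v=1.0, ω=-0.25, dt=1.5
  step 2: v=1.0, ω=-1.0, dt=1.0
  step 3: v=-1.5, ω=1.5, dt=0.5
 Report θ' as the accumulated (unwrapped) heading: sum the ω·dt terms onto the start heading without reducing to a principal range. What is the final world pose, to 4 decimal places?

step 1: θ'=1.4576 (R=-4.0000) → pose (0.8893, -0.0129, 1.4576)
step 2: θ'=0.4576 (R=-1.0000) → pose (1.4411, 0.7713, 0.4576)
step 3: θ'=1.2076 (R=-1.0000) → pose (0.9481, 0.2294, 1.2076)

(0.9481, 0.2294, 1.2076)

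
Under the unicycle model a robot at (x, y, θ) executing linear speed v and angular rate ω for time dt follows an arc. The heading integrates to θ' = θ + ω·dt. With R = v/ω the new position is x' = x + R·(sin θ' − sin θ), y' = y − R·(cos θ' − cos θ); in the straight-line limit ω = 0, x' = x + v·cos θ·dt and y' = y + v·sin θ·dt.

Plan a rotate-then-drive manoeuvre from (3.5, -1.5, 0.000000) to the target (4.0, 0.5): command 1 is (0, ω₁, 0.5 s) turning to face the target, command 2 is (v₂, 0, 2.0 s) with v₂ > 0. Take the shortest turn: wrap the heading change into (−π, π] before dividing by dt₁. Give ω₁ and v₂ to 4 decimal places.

ω₁ = 2.6516, v₂ = 1.0308

heading to target = atan2(0.5−-1.5, 4−3.5) = 1.3258
Δθ = wrap(1.3258 − 0.0000) = 1.3258; ω₁ = Δθ/dt₁ = 2.6516
distance = √((4−3.5)² + (0.5−-1.5)²) = 2.0616; v₂ = distance/dt₂ = 1.0308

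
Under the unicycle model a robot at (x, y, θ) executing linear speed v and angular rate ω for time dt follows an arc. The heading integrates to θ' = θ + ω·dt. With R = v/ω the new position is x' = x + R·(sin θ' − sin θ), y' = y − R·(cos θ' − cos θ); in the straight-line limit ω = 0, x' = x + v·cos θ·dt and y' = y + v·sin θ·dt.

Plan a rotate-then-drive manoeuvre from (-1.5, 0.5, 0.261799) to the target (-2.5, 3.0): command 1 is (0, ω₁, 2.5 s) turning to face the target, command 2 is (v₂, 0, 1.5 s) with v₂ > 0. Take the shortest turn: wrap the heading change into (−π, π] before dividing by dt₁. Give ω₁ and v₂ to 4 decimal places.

heading to target = atan2(3−0.5, -2.5−-1.5) = 1.9513
Δθ = wrap(1.9513 − 0.2618) = 1.6895; ω₁ = Δθ/dt₁ = 0.6758
distance = √((-2.5−-1.5)² + (3−0.5)²) = 2.6926; v₂ = distance/dt₂ = 1.7951

ω₁ = 0.6758, v₂ = 1.7951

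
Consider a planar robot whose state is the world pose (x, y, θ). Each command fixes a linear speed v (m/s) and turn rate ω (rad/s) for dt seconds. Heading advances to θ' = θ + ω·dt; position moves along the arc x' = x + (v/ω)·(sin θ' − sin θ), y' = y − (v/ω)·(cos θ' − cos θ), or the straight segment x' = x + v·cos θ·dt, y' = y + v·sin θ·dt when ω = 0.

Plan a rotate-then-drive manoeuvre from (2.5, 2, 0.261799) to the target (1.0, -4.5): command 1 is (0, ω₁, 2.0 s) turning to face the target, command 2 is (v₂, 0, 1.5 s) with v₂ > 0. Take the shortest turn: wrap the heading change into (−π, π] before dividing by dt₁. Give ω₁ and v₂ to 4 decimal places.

heading to target = atan2(-4.5−2, 1−2.5) = -1.7976
Δθ = wrap(-1.7976 − 0.2618) = -2.0594; ω₁ = Δθ/dt₁ = -1.0297
distance = √((1−2.5)² + (-4.5−2)²) = 6.6708; v₂ = distance/dt₂ = 4.4472

ω₁ = -1.0297, v₂ = 4.4472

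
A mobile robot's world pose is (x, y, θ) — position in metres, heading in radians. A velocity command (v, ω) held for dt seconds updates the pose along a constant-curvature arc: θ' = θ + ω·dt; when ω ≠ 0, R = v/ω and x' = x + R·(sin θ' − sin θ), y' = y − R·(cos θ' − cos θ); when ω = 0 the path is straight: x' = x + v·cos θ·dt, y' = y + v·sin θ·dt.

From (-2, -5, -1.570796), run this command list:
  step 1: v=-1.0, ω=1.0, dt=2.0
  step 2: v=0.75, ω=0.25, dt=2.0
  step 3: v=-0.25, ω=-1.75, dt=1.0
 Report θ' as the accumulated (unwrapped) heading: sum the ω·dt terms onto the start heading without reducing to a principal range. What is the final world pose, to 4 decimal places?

(-2.4801, -3.1701, -0.8208)

step 1: θ'=0.4292 (R=-1.0000) → pose (-3.4161, -4.0907, 0.4292)
step 2: θ'=0.9292 (R=3.0000) → pose (-2.2612, -3.1582, 0.9292)
step 3: θ'=-0.8208 (R=0.1429) → pose (-2.4801, -3.1701, -0.8208)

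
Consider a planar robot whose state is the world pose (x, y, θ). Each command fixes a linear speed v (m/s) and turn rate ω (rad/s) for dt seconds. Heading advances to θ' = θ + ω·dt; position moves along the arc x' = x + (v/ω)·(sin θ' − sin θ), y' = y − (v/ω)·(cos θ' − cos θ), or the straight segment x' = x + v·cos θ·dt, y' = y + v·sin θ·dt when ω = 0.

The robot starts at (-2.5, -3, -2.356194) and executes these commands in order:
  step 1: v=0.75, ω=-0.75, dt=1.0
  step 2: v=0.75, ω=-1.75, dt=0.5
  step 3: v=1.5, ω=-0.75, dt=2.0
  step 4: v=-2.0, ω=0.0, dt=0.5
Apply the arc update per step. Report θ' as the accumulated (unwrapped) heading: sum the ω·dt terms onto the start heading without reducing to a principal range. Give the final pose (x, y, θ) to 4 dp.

(-4.1499, -1.1428, -5.4812)

step 1: θ'=-3.1062 (R=-1.0000) → pose (-3.1717, -3.2923, -3.1062)
step 2: θ'=-3.9812 (R=-0.4286) → pose (-3.5059, -3.1501, -3.9812)
step 3: θ'=-5.4812 (R=-2.0000) → pose (-3.4546, -0.4241, -5.4812)
step 4: θ'=-5.4812 (straight) → pose (-4.1499, -1.1428, -5.4812)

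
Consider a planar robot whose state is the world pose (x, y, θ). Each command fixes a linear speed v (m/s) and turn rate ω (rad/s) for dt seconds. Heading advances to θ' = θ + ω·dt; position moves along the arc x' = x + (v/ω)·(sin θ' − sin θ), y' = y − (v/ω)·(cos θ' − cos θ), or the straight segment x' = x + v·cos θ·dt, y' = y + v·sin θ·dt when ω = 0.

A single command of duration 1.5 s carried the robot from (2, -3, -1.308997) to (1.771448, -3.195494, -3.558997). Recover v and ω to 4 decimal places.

v = 0.2500, ω = -1.5000

Δθ = -3.558997 − -1.308997 = -2.250000
ω = Δθ/dt = -2.250000/1.5 = -1.5000
R = Δx/(sin θ' − sin θ) = -0.1667
v = R·ω = -0.1667·-1.5000 = 0.2500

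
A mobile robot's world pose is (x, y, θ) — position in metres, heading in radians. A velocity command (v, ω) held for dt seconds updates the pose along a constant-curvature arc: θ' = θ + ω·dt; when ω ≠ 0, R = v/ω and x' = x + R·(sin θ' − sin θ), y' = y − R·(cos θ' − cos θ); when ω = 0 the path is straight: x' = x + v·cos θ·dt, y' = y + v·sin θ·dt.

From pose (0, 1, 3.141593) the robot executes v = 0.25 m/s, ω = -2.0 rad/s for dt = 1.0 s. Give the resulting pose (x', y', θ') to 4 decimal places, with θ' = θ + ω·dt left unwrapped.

θ' = 3.1416 + -2.0·1.0 = 1.1416
R = v/ω = 0.25/-2.0 = -0.1250
x' = 0 + -0.1250·(sin 1.1416 − sin 3.1416) = -0.1137
y' = 1 − -0.1250·(cos 1.1416 − cos 3.1416) = 1.1770

(-0.1137, 1.1770, 1.1416)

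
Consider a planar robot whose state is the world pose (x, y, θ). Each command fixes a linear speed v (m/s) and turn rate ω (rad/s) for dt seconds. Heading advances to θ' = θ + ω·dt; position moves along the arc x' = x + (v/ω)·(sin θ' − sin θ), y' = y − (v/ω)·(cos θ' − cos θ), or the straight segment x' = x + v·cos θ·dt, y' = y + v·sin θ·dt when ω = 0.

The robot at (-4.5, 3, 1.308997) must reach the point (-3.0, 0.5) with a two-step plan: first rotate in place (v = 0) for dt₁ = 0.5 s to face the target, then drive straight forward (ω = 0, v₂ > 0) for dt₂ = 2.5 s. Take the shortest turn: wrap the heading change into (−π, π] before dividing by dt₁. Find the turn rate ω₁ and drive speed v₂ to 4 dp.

heading to target = atan2(0.5−3, -3−-4.5) = -1.0304
Δθ = wrap(-1.0304 − 1.3090) = -2.3394; ω₁ = Δθ/dt₁ = -4.6787
distance = √((-3−-4.5)² + (0.5−3)²) = 2.9155; v₂ = distance/dt₂ = 1.1662

ω₁ = -4.6787, v₂ = 1.1662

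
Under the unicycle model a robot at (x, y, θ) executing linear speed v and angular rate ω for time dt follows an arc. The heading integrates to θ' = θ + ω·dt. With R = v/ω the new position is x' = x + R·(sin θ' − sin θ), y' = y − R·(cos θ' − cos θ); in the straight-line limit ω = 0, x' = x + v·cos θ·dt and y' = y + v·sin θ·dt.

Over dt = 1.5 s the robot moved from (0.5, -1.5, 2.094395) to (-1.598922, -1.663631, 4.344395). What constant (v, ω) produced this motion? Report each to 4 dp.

v = 1.7500, ω = 1.5000

Δθ = 4.344395 − 2.094395 = 2.250000
ω = Δθ/dt = 2.250000/1.5 = 1.5000
R = Δx/(sin θ' − sin θ) = 1.1667
v = R·ω = 1.1667·1.5000 = 1.7500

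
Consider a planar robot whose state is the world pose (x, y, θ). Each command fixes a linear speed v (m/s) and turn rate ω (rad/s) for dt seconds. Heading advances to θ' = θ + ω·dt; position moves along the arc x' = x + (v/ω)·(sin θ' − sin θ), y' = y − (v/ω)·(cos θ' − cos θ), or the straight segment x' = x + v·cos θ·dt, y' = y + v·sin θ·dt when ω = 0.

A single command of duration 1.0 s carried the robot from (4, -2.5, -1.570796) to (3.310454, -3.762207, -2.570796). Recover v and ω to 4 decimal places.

Δθ = -2.570796 − -1.570796 = -1.000000
ω = Δθ/dt = -1.000000/1.0 = -1.0000
R = −Δy/(cos θ' − cos θ) = -1.5000
v = R·ω = -1.5000·-1.0000 = 1.5000

v = 1.5000, ω = -1.0000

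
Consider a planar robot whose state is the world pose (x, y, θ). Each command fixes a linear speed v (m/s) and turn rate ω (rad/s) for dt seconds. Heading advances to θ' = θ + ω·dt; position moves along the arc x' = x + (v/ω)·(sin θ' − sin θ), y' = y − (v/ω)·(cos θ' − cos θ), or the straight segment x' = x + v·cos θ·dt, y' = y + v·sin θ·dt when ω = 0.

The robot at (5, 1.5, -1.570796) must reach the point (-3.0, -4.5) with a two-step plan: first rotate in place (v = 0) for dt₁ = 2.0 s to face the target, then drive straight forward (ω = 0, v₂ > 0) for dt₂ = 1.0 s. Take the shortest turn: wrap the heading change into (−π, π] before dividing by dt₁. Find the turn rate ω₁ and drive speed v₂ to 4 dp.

ω₁ = -0.4636, v₂ = 10.0000

heading to target = atan2(-4.5−1.5, -3−5) = -2.4981
Δθ = wrap(-2.4981 − -1.5708) = -0.9273; ω₁ = Δθ/dt₁ = -0.4636
distance = √((-3−5)² + (-4.5−1.5)²) = 10.0000; v₂ = distance/dt₂ = 10.0000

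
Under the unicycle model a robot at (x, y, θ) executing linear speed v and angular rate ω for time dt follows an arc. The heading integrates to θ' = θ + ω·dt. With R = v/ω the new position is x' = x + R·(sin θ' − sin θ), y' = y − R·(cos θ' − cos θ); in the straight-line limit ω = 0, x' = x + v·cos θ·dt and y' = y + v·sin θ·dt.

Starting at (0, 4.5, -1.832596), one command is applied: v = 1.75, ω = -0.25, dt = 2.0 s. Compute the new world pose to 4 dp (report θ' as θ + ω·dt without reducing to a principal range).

θ' = -1.8326 + -0.25·2.0 = -2.3326
R = v/ω = 1.75/-0.25 = -7.0000
x' = 0 + -7.0000·(sin -2.3326 − sin -1.8326) = -1.6963
y' = 4.5 − -7.0000·(cos -2.3326 − cos -1.8326) = 1.4802

(-1.6963, 1.4802, -2.3326)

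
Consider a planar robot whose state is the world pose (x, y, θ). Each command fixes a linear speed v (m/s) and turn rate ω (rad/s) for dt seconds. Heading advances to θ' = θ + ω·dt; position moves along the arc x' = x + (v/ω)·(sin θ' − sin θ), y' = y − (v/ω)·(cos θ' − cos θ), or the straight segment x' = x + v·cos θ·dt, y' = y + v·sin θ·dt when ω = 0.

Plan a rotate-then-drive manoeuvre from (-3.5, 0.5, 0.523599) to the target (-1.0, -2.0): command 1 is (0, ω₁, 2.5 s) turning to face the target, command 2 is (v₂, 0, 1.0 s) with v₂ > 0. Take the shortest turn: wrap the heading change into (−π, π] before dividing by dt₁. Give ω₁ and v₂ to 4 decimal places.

ω₁ = -0.5236, v₂ = 3.5355

heading to target = atan2(-2−0.5, -1−-3.5) = -0.7854
Δθ = wrap(-0.7854 − 0.5236) = -1.3090; ω₁ = Δθ/dt₁ = -0.5236
distance = √((-1−-3.5)² + (-2−0.5)²) = 3.5355; v₂ = distance/dt₂ = 3.5355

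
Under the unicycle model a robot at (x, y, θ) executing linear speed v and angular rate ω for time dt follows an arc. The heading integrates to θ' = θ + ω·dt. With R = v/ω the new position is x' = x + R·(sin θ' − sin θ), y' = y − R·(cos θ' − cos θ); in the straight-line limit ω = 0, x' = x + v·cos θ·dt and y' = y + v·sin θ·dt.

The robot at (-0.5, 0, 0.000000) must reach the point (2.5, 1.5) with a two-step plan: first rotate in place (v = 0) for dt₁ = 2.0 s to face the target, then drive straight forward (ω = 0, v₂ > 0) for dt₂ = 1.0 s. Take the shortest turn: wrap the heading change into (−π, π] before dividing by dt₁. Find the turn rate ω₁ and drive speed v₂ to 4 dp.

heading to target = atan2(1.5−0, 2.5−-0.5) = 0.4636
Δθ = wrap(0.4636 − 0.0000) = 0.4636; ω₁ = Δθ/dt₁ = 0.2318
distance = √((2.5−-0.5)² + (1.5−0)²) = 3.3541; v₂ = distance/dt₂ = 3.3541

ω₁ = 0.2318, v₂ = 3.3541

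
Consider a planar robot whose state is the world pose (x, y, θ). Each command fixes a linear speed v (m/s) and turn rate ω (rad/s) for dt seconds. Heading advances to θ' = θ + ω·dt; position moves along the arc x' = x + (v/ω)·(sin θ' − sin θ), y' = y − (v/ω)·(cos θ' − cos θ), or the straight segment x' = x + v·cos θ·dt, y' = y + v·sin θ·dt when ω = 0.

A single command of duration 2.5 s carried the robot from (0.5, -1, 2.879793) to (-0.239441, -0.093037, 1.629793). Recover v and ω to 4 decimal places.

Δθ = 1.629793 − 2.879793 = -1.250000
ω = Δθ/dt = -1.250000/2.5 = -0.5000
R = −Δy/(cos θ' − cos θ) = -1.0000
v = R·ω = -1.0000·-0.5000 = 0.5000

v = 0.5000, ω = -0.5000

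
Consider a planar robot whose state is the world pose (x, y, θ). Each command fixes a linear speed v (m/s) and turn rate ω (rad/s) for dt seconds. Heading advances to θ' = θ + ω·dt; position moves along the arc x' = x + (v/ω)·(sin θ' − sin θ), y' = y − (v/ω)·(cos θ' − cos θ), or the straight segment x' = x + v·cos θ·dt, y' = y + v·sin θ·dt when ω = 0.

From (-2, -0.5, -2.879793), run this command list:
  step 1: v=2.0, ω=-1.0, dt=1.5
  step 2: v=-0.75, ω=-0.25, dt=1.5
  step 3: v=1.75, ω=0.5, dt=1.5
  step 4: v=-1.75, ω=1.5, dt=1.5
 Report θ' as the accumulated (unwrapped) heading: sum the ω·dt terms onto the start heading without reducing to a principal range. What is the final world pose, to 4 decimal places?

(-3.0499, 2.6405, -1.7548)

step 1: θ'=-4.3798 (R=-2.0000) → pose (-4.4080, 0.7789, -4.3798)
step 2: θ'=-4.7548 (R=3.0000) → pose (-4.2463, -0.3278, -4.7548)
step 3: θ'=-4.0048 (R=3.5000) → pose (-5.0834, 2.0956, -4.0048)
step 4: θ'=-1.7548 (R=-1.1667) → pose (-3.0499, 2.6405, -1.7548)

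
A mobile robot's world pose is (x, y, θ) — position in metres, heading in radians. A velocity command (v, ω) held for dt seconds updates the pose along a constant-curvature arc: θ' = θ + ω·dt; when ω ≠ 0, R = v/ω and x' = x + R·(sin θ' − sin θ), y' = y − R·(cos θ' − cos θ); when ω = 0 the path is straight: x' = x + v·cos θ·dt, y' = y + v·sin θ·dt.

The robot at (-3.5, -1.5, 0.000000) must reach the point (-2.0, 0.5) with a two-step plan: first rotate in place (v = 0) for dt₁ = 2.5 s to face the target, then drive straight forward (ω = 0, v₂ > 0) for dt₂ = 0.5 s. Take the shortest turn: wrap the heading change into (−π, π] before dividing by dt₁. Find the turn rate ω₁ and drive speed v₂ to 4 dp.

ω₁ = 0.3709, v₂ = 5.0000

heading to target = atan2(0.5−-1.5, -2−-3.5) = 0.9273
Δθ = wrap(0.9273 − 0.0000) = 0.9273; ω₁ = Δθ/dt₁ = 0.3709
distance = √((-2−-3.5)² + (0.5−-1.5)²) = 2.5000; v₂ = distance/dt₂ = 5.0000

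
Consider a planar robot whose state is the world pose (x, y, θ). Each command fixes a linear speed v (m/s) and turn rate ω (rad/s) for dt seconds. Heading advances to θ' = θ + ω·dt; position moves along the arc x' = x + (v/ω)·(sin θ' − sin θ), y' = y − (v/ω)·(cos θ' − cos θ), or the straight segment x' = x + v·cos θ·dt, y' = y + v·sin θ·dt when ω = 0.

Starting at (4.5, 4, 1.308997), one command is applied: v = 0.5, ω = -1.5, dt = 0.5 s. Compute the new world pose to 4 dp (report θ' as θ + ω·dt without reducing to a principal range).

θ' = 1.3090 + -1.5·0.5 = 0.5590
R = v/ω = 0.5/-1.5 = -0.3333
x' = 4.5 + -0.3333·(sin 0.5590 − sin 1.3090) = 4.6452
y' = 4 − -0.3333·(cos 0.5590 − cos 1.3090) = 4.1963

(4.6452, 4.1963, 0.5590)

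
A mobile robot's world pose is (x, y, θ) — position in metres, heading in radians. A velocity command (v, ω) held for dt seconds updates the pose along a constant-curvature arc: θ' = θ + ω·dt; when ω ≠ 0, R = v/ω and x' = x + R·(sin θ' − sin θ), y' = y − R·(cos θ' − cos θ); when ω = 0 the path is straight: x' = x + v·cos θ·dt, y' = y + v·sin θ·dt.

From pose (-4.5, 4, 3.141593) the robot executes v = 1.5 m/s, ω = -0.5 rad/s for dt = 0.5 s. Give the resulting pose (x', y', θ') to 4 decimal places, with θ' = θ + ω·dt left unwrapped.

θ' = 3.1416 + -0.5·0.5 = 2.8916
R = v/ω = 1.5/-0.5 = -3.0000
x' = -4.5 + -3.0000·(sin 2.8916 − sin 3.1416) = -5.2422
y' = 4 − -3.0000·(cos 2.8916 − cos 3.1416) = 4.0933

(-5.2422, 4.0933, 2.8916)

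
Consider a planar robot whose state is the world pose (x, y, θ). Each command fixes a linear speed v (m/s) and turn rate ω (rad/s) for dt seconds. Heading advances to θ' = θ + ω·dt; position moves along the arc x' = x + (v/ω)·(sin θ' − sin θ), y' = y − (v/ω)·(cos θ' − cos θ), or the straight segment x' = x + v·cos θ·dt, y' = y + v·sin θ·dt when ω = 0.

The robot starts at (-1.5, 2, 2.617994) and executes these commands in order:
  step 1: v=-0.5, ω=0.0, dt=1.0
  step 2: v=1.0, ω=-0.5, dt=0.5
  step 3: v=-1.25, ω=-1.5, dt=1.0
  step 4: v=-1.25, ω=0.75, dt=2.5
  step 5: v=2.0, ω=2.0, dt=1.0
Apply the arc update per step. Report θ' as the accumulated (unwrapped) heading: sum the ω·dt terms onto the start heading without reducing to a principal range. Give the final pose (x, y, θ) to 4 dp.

step 1: θ'=2.6180 (straight) → pose (-1.0670, 1.7500, 2.6180)
step 2: θ'=2.3680 (R=-2.0000) → pose (-1.4644, 2.0512, 2.3680)
step 3: θ'=0.8680 (R=0.8333) → pose (-1.4108, 0.9164, 0.8680)
step 4: θ'=2.7430 (R=-1.6667) → pose (-0.7860, -1.6968, 2.7430)
step 5: θ'=4.7430 (R=1.0000) → pose (-2.1736, -2.6490, 4.7430)

(-2.1736, -2.6490, 4.7430)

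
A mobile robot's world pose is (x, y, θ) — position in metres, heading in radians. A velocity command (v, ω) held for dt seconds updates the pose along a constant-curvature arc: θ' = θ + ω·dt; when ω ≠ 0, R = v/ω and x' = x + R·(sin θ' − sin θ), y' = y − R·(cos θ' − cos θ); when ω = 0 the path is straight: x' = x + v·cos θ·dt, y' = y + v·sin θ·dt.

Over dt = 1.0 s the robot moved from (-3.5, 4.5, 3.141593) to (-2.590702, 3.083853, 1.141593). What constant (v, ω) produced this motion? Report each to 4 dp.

v = -2.0000, ω = -2.0000

Δθ = 1.141593 − 3.141593 = -2.000000
ω = Δθ/dt = -2.000000/1.0 = -2.0000
R = −Δy/(cos θ' − cos θ) = 1.0000
v = R·ω = 1.0000·-2.0000 = -2.0000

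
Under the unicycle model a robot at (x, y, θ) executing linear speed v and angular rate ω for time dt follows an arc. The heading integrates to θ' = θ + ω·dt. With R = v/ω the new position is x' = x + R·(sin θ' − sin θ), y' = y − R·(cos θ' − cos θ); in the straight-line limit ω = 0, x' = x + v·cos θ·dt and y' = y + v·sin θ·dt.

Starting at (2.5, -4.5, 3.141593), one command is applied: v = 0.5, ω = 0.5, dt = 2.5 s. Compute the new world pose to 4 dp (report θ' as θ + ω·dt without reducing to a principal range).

(1.5510, -5.1847, 4.3916)

θ' = 3.1416 + 0.5·2.5 = 4.3916
R = v/ω = 0.5/0.5 = 1.0000
x' = 2.5 + 1.0000·(sin 4.3916 − sin 3.1416) = 1.5510
y' = -4.5 − 1.0000·(cos 4.3916 − cos 3.1416) = -5.1847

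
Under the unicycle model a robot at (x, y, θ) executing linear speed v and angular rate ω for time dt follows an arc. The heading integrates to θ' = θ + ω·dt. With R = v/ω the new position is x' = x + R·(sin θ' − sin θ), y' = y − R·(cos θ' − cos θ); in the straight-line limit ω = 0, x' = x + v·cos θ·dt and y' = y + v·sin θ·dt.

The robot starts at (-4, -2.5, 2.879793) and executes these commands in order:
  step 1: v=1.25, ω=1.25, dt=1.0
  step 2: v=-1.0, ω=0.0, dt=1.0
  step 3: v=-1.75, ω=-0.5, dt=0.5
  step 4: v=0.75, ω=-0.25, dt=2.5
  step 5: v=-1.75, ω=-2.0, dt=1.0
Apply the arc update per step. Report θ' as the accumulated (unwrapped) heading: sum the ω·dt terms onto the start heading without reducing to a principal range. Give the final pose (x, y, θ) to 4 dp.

(-4.7259, -3.3206, 1.2548)

step 1: θ'=4.1298 (R=1.0000) → pose (-5.0939, -2.9157, 4.1298)
step 2: θ'=4.1298 (straight) → pose (-4.5437, -2.0807, 4.1298)
step 3: θ'=3.8798 (R=3.5000) → pose (-3.9764, -1.4175, 3.8798)
step 4: θ'=3.2548 (R=-3.0000) → pose (-5.6564, -2.1792, 3.2548)
step 5: θ'=1.2548 (R=0.8750) → pose (-4.7259, -3.3206, 1.2548)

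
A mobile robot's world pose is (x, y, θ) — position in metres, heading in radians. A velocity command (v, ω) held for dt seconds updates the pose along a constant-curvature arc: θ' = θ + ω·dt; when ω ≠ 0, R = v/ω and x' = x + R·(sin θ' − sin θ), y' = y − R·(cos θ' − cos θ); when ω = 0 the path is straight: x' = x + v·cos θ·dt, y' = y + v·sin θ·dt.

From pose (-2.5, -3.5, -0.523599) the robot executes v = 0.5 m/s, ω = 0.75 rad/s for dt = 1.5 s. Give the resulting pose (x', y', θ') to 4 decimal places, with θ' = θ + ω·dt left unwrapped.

θ' = -0.5236 + 0.75·1.5 = 0.6014
R = v/ω = 0.5/0.75 = 0.6667
x' = -2.5 + 0.6667·(sin 0.6014 − sin -0.5236) = -1.7895
y' = -3.5 − 0.6667·(cos 0.6014 − cos -0.5236) = -3.4723

(-1.7895, -3.4723, 0.6014)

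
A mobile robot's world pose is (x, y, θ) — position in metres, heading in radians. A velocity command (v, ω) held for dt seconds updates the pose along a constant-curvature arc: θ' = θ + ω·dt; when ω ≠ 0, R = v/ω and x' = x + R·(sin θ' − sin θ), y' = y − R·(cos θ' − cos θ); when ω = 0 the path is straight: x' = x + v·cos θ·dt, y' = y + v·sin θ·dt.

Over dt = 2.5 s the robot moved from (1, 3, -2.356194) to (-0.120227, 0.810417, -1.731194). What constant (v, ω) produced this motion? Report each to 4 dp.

v = 1.0000, ω = 0.2500

Δθ = -1.731194 − -2.356194 = 0.625000
ω = Δθ/dt = 0.625000/2.5 = 0.2500
R = −Δy/(cos θ' − cos θ) = 4.0000
v = R·ω = 4.0000·0.2500 = 1.0000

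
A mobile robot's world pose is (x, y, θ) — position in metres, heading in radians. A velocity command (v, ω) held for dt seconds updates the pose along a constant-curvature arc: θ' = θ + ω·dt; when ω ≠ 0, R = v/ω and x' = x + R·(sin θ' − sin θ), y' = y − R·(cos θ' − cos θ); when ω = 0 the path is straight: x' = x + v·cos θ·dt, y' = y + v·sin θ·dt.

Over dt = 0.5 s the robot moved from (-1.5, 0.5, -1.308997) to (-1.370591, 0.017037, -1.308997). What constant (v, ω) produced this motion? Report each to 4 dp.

Δθ = -1.308997 − -1.308997 = 0.000000
ω = Δθ/dt = 0.000000/0.5 = 0.0000
ω = 0 → v = (Δx·cos θ + Δy·sin θ)/dt = 1.0000

v = 1.0000, ω = 0.0000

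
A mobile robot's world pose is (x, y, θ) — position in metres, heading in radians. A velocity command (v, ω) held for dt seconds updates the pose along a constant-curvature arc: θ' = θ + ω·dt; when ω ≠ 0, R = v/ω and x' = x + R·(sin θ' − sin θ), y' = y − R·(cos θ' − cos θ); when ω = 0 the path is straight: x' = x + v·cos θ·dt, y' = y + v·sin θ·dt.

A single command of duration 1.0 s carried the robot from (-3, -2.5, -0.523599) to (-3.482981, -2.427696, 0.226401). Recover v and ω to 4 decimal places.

Δθ = 0.226401 − -0.523599 = 0.750000
ω = Δθ/dt = 0.750000/1.0 = 0.7500
R = Δx/(sin θ' − sin θ) = -0.6667
v = R·ω = -0.6667·0.7500 = -0.5000

v = -0.5000, ω = 0.7500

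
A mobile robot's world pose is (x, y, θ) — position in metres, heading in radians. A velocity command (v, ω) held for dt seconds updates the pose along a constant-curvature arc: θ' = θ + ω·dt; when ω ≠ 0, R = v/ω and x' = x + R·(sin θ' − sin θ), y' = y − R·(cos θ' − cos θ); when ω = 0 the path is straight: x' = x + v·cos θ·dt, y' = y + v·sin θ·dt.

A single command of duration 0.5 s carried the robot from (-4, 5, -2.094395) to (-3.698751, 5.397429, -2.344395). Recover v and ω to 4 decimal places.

v = -1.0000, ω = -0.5000

Δθ = -2.344395 − -2.094395 = -0.250000
ω = Δθ/dt = -0.250000/0.5 = -0.5000
R = −Δy/(cos θ' − cos θ) = 2.0000
v = R·ω = 2.0000·-0.5000 = -1.0000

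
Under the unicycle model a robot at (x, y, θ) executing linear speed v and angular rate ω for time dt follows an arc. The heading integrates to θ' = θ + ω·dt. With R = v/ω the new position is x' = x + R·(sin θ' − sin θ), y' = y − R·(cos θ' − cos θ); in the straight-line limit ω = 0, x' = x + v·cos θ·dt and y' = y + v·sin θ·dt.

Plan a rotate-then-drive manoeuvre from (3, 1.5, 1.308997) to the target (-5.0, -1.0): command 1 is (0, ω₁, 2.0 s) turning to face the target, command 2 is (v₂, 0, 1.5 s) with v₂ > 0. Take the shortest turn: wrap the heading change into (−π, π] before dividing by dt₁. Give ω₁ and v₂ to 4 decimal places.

ω₁ = 1.0677, v₂ = 5.5877

heading to target = atan2(-1−1.5, -5−3) = -2.8387
Δθ = wrap(-2.8387 − 1.3090) = 2.1355; ω₁ = Δθ/dt₁ = 1.0677
distance = √((-5−3)² + (-1−1.5)²) = 8.3815; v₂ = distance/dt₂ = 5.5877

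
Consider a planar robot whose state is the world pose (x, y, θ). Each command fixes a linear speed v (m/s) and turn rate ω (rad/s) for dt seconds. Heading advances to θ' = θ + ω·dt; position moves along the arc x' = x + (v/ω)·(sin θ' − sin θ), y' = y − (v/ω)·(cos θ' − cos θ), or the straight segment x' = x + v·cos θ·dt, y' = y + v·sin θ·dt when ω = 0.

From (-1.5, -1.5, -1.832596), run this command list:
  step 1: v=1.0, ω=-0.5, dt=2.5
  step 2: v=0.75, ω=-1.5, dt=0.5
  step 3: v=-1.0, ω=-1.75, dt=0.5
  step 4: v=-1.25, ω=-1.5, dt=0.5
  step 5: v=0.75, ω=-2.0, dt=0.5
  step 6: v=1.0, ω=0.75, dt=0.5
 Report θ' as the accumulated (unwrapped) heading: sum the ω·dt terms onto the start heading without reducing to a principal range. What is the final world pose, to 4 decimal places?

(-2.8380, -3.7502, -6.0826)

step 1: θ'=-3.0826 (R=-2.0000) → pose (-3.3139, -2.9789, -3.0826)
step 2: θ'=-3.8326 (R=-0.5000) → pose (-3.6621, -2.8651, -3.8326)
step 3: θ'=-4.7076 (R=0.5714) → pose (-3.4548, -3.3027, -4.7076)
step 4: θ'=-5.4576 (R=0.8333) → pose (-3.6757, -3.8718, -5.4576)
step 5: θ'=-6.4576 (R=-0.3750) → pose (-3.3350, -3.7567, -6.4576)
step 6: θ'=-6.0826 (R=1.3333) → pose (-2.8380, -3.7502, -6.0826)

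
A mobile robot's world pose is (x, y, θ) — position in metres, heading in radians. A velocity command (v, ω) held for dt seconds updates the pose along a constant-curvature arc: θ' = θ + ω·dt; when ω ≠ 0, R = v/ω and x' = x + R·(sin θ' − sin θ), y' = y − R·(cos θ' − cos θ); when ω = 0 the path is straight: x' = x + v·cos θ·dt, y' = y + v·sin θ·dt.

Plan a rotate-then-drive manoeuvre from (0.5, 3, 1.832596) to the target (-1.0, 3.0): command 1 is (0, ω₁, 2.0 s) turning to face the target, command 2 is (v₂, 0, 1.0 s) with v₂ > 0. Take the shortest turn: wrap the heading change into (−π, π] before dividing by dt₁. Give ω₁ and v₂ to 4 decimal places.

heading to target = atan2(3−3, -1−0.5) = 3.1416
Δθ = wrap(3.1416 − 1.8326) = 1.3090; ω₁ = Δθ/dt₁ = 0.6545
distance = √((-1−0.5)² + (3−3)²) = 1.5000; v₂ = distance/dt₂ = 1.5000

ω₁ = 0.6545, v₂ = 1.5000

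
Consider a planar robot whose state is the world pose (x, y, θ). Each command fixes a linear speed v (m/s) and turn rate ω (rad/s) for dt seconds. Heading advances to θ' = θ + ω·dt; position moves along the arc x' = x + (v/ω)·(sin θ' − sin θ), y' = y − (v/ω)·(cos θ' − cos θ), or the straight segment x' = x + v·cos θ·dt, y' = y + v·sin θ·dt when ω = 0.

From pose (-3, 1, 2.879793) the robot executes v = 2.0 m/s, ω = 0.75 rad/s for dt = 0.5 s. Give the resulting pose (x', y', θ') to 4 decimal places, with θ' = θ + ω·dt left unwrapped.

(-3.9914, 1.0738, 3.2548)

θ' = 2.8798 + 0.75·0.5 = 3.2548
R = v/ω = 2.0/0.75 = 2.6667
x' = -3 + 2.6667·(sin 3.2548 − sin 2.8798) = -3.9914
y' = 1 − 2.6667·(cos 3.2548 − cos 2.8798) = 1.0738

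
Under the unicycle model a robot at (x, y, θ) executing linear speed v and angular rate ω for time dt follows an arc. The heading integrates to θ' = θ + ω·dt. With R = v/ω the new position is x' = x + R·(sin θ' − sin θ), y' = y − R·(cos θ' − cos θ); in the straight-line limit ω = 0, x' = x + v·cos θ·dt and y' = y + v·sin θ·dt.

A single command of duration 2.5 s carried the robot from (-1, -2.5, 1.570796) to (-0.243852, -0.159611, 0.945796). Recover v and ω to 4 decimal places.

Δθ = 0.945796 − 1.570796 = -0.625000
ω = Δθ/dt = -0.625000/2.5 = -0.2500
R = −Δy/(cos θ' − cos θ) = -4.0000
v = R·ω = -4.0000·-0.2500 = 1.0000

v = 1.0000, ω = -0.2500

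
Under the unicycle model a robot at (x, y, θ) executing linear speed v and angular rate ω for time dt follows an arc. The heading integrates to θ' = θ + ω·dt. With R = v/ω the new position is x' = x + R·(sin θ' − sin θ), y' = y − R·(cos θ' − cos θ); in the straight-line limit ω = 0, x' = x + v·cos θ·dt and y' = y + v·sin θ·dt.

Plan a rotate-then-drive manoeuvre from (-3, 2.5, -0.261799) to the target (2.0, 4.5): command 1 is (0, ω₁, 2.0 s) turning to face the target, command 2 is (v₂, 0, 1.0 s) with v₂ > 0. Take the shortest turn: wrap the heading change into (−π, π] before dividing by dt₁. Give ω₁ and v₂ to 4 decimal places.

ω₁ = 0.3212, v₂ = 5.3852

heading to target = atan2(4.5−2.5, 2−-3) = 0.3805
Δθ = wrap(0.3805 − -0.2618) = 0.6423; ω₁ = Δθ/dt₁ = 0.3212
distance = √((2−-3)² + (4.5−2.5)²) = 5.3852; v₂ = distance/dt₂ = 5.3852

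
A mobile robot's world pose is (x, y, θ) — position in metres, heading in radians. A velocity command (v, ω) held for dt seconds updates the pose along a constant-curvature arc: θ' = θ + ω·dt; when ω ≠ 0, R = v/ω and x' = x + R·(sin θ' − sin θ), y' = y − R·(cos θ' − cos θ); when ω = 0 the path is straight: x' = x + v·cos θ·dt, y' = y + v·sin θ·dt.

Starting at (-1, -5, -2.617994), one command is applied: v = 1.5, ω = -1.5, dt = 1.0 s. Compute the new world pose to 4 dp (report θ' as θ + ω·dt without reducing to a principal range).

θ' = -2.6180 + -1.5·1.0 = -4.1180
R = v/ω = 1.5/-1.5 = -1.0000
x' = -1 + -1.0000·(sin -4.1180 − sin -2.6180) = -2.3285
y' = -5 − -1.0000·(cos -4.1180 − cos -2.6180) = -4.6940

(-2.3285, -4.6940, -4.1180)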